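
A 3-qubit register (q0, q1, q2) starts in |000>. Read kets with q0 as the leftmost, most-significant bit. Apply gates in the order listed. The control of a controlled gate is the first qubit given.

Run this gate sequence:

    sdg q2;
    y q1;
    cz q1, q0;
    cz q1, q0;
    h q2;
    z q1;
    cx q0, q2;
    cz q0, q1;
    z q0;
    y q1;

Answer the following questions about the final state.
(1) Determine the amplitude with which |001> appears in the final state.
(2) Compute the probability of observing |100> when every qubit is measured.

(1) |001> carries amplitude -sqrt(2)/2 in the final state.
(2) A full measurement returns |100> with probability 0.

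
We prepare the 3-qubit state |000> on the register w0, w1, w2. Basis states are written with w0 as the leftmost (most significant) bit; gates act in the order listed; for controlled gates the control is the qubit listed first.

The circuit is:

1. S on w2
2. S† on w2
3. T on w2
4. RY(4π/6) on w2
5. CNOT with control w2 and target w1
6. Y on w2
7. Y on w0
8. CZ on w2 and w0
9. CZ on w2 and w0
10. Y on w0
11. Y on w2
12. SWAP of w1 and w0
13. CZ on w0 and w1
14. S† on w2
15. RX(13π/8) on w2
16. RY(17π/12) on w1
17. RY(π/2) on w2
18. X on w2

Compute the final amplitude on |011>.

The final state's coefficient on |011> equals -sqrt(2)*sqrt(sqrt(2)/4 + 1/2)*cos(3*pi/16)/8 - sqrt(6)*sqrt(1/2 - sqrt(2)/4)*cos(3*pi/16)/8 + sqrt(6)*I*sqrt(1/2 - sqrt(2)/4)*sin(3*pi/16)/8 + sqrt(2)*I*sqrt(sqrt(2)/4 + 1/2)*sin(3*pi/16)/8. Key observation: steps 6-11 multiply out to the identity, so the circuit reduces to the remaining gates.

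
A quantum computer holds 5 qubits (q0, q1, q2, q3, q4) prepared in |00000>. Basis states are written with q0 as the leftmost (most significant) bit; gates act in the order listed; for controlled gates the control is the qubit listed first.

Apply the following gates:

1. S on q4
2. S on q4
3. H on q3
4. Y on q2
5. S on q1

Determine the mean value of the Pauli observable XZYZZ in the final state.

The expectation value of XZYZZ is 0.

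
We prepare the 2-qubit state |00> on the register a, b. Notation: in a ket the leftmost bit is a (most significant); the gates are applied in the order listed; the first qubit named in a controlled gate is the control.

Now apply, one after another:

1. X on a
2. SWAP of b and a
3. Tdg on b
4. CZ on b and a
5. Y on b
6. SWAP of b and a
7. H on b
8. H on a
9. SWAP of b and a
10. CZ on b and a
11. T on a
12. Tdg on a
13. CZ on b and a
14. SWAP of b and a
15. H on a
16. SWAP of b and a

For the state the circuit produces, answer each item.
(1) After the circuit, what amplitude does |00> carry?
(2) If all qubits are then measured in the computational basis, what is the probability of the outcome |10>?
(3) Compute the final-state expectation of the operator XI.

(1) |00> carries amplitude -sqrt(2)*exp(I*pi/4)/2 in the final state. Key observation: steps 8-15 multiply out to the identity, so the circuit reduces to the remaining gates.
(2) Outcome |10> occurs with probability 1/2.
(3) The expectation value of XI is 1.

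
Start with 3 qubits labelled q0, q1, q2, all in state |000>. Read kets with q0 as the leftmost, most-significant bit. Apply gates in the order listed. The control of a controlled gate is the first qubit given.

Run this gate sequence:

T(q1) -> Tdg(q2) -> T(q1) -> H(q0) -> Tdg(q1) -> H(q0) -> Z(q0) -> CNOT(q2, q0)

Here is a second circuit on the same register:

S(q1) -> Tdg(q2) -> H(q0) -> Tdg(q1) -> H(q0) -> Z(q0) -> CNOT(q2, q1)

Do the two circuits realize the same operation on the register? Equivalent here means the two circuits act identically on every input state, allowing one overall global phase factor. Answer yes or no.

No: there is an input state on which the two circuits produce genuinely different outputs (not merely differing by a phase).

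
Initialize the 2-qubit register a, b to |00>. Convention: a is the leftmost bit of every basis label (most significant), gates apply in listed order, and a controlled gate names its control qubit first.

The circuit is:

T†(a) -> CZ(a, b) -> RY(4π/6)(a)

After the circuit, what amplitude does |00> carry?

The final state's coefficient on |00> equals 1/2.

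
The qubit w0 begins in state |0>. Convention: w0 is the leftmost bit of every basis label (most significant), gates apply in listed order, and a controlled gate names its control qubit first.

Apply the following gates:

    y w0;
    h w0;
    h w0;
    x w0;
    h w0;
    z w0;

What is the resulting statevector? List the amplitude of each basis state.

The final amplitudes are sqrt(2)*I/2 on |0>, -sqrt(2)*I/2 on |1>. Key observation: steps 3-6 multiply out to the identity, so the circuit reduces to the remaining gates.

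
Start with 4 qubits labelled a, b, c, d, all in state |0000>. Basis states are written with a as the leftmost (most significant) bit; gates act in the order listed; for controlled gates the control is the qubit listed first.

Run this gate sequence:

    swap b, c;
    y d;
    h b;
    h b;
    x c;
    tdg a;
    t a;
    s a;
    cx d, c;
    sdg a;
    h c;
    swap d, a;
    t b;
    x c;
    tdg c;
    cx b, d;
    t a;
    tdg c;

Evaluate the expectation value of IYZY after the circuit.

In the final state, IYZY has expectation 0. Key observation: the block from step 3 through step 4 cancels to the identity and can be dropped.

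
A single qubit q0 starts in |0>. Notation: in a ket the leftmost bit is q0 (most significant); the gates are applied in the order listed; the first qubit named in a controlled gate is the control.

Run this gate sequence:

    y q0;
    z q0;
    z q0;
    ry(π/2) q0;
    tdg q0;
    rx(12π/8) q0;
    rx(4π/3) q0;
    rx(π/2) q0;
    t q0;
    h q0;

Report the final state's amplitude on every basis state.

The final amplitudes are sqrt(3)*(1 - I)*exp(3*I*pi/4)/4 on |0>, -I/2 - sqrt(3)*exp(I*pi/4)/4 + sqrt(3)*exp(3*I*pi/4)/4 on |1>.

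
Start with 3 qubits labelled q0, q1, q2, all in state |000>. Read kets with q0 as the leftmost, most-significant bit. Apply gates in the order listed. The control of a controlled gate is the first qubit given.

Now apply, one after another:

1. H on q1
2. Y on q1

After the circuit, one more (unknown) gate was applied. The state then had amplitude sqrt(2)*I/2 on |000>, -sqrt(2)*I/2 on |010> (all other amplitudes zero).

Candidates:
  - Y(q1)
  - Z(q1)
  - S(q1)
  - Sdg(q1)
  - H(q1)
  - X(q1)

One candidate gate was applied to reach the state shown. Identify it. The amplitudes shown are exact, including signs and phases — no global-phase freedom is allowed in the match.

The unique candidate consistent with the amplitudes is X(q1).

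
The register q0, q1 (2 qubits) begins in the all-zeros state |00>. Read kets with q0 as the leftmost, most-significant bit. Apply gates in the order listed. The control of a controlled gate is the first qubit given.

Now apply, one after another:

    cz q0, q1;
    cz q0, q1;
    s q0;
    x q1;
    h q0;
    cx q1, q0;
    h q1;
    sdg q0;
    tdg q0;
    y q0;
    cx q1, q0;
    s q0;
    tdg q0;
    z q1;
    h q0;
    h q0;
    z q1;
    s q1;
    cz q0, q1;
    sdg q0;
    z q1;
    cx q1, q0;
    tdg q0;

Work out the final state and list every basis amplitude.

The resulting statevector has amplitude exp(3*I*pi/4)/2 on |00>, 1/2 on |01>, 1/2 on |10>, exp(3*I*pi/4)/2 on |11>. Key observation: the block from step 14 through step 17 cancels to the identity and can be dropped.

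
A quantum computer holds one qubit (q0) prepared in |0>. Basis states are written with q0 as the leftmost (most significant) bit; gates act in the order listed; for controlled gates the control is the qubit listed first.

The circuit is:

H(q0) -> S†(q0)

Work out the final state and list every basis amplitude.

The final amplitudes are sqrt(2)/2 on |0>, -sqrt(2)*I/2 on |1>.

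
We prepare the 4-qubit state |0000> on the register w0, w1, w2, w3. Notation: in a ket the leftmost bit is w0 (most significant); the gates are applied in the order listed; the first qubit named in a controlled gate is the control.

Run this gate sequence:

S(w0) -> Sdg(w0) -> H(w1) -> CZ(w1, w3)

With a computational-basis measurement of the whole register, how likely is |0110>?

The probability of measuring |0110> is 0. Key observation: gates 1-2 undo each other exactly, leaving only the rest of the circuit to track.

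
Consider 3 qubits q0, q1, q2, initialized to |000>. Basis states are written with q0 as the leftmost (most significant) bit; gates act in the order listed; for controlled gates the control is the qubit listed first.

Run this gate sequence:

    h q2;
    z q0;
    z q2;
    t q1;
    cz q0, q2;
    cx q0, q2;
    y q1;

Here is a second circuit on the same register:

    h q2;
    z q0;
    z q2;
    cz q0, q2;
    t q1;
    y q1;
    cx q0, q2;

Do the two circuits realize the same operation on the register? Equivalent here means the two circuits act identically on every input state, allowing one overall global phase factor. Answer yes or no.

Yes — the two circuits implement the same unitary up to a global phase.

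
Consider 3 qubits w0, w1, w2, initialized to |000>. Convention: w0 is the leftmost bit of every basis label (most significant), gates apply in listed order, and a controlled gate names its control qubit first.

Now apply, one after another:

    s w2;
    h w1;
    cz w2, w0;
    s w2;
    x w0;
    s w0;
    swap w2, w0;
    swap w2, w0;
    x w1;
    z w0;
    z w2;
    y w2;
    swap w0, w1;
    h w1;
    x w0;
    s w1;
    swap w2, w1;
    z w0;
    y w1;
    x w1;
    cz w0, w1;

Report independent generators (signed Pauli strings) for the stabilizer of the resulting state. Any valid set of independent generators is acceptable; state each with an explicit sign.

The final state is stabilized by the group generated by +XII, -IIY, -IZI; other independent generating sets are equally valid.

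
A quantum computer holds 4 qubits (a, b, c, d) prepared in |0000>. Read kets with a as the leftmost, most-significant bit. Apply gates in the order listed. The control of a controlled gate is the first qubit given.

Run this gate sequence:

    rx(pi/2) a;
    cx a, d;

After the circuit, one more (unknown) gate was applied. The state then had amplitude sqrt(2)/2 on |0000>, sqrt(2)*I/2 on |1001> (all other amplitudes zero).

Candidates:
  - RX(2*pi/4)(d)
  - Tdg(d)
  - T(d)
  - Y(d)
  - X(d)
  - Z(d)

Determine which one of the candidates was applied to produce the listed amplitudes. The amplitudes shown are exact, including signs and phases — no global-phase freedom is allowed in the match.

The unique candidate consistent with the amplitudes is Z(d).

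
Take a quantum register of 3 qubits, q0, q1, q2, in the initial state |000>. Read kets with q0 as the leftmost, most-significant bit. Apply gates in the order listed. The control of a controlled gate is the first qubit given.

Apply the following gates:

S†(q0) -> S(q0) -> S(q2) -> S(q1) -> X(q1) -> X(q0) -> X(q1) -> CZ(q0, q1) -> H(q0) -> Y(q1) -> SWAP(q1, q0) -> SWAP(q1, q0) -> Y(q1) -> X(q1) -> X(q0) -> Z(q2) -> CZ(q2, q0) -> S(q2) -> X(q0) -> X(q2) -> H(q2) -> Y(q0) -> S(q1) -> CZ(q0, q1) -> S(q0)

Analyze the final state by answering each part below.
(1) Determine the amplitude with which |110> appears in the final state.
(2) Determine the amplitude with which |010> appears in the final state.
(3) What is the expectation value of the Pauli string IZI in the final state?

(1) The final state's coefficient on |110> equals I/2. Key observation: the block from step 10 through step 13 cancels to the identity and can be dropped.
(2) |010> carries amplitude -1/2 in the final state.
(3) In the final state, IZI has expectation -1.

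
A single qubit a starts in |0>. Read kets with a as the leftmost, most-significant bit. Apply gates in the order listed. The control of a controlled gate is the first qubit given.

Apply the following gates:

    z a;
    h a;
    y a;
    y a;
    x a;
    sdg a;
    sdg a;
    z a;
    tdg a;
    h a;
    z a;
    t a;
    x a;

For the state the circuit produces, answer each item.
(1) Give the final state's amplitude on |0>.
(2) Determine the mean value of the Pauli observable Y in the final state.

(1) |0> carries amplitude 1/2 - exp(I*pi/4)/2 in the final state.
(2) The expectation value of Y is 1/2.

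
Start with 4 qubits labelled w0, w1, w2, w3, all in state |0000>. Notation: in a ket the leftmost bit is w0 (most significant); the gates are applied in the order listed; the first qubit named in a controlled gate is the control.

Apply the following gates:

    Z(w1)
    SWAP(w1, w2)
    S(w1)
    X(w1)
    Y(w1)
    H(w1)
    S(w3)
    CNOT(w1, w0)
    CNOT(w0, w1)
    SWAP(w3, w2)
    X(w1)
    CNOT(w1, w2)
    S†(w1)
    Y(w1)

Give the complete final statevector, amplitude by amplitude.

After the circuit, the state carries amplitude sqrt(2)*I/2 on |0010>, sqrt(2)*I/2 on |1010>, and 0 on every other basis state.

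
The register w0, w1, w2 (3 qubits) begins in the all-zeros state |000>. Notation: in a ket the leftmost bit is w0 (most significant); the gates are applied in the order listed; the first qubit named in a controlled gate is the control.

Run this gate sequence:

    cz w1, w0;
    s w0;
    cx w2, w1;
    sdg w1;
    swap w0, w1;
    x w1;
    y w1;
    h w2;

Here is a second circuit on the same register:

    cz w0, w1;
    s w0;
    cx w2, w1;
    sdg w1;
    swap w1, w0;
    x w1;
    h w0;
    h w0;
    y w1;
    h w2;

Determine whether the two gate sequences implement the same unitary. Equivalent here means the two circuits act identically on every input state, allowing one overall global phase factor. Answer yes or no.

Yes, they are equivalent — the unitaries differ by at most a global phase.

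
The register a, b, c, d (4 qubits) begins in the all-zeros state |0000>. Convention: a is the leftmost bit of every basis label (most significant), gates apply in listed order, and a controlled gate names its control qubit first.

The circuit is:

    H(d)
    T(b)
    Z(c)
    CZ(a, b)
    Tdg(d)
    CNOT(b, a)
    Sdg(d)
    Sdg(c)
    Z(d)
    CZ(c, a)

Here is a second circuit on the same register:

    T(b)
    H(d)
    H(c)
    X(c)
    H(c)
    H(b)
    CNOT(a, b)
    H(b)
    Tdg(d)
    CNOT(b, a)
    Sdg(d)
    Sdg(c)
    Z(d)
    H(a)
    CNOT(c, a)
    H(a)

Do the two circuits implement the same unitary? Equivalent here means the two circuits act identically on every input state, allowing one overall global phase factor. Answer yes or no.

Yes: on every input state the two circuits agree up to one overall phase factor.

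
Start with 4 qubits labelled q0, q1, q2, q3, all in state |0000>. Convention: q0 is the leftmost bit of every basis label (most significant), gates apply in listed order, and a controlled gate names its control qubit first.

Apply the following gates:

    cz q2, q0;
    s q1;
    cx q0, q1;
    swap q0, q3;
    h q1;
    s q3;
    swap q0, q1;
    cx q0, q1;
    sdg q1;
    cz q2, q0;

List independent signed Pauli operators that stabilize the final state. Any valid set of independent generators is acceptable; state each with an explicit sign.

The stabilizer group can be generated by -XYII, +ZZII, +IIZI, +IIIZ, among other valid generating sets.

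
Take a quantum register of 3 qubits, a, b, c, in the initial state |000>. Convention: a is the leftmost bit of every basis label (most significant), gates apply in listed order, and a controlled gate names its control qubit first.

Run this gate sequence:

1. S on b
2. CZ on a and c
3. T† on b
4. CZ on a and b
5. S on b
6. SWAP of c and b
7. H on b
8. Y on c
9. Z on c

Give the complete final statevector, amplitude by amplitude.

The final amplitudes are -sqrt(2)*I/2 on |001>, -sqrt(2)*I/2 on |011>, and 0 on every other basis state.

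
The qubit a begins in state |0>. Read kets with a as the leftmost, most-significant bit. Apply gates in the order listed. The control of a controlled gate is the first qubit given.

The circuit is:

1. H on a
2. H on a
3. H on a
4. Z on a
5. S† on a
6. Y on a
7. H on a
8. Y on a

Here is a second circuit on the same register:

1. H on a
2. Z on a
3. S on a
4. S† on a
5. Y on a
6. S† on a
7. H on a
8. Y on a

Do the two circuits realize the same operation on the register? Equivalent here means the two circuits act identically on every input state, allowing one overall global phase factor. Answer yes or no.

No — the two circuits implement different unitaries, even allowing a global phase.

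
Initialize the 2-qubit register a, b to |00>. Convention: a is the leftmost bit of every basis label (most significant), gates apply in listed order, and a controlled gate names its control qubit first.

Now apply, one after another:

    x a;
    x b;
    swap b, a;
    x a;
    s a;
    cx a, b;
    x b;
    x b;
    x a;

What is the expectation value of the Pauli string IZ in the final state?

The expectation value of IZ is -1.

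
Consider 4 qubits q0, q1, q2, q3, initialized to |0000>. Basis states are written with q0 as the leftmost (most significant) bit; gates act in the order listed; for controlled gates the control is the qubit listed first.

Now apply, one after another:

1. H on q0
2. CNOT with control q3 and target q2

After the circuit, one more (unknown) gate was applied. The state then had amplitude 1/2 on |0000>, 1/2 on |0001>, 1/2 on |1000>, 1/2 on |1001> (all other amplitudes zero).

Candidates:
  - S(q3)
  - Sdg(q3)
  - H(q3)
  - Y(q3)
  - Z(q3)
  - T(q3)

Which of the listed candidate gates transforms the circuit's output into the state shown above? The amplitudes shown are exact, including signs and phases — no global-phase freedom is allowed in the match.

The unique candidate consistent with the amplitudes is H(q3).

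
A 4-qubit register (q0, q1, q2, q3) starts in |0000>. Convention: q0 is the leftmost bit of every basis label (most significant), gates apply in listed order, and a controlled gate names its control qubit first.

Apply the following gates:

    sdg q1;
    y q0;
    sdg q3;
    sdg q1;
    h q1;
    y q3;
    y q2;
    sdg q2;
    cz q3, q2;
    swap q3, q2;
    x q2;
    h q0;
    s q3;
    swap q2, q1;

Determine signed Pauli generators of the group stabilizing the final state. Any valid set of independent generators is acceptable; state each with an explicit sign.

The final state is stabilized by the group generated by -XIII, +IIXI, +IZII, -IIIZ; other independent generating sets are equally valid.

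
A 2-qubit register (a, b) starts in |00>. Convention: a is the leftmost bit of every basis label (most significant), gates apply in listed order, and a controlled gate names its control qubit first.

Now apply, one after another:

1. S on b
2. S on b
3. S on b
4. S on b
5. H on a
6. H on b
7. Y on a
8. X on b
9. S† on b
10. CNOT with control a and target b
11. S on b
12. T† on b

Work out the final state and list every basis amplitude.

The final amplitudes are -I/2 on |00>, -exp(I*pi/4)/2 on |01>, 1/2 on |10>, exp(3*I*pi/4)/2 on |11>. Key observation: steps 1-4 multiply out to the identity, so the circuit reduces to the remaining gates.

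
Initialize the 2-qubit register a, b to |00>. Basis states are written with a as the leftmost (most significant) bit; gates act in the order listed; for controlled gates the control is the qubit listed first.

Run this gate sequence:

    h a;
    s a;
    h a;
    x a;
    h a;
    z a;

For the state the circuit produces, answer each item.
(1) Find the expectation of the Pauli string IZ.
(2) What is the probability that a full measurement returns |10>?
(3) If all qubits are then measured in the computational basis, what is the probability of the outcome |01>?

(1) In the final state, IZ has expectation 1.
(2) The probability of measuring |10> is 1/2.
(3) The probability of measuring |01> is 0.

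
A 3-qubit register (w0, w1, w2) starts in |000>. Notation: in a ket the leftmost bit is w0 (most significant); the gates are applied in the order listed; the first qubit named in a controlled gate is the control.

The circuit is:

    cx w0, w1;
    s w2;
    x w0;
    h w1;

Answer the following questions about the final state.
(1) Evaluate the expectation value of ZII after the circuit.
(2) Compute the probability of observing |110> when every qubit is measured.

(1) The expectation value of ZII is -1.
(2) Outcome |110> occurs with probability 1/2.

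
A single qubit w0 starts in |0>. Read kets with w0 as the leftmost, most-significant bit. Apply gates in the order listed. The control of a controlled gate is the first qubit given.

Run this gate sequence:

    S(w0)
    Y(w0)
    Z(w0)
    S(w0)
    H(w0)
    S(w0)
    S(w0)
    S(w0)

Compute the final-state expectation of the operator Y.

In the final state, Y has expectation 1.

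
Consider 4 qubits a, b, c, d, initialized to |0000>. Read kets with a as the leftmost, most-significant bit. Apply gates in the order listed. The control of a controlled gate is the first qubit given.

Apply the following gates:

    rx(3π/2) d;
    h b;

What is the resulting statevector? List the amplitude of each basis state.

After the circuit, the state carries amplitude -1/2 on |0000>, -I/2 on |0001>, -1/2 on |0100>, -I/2 on |0101>, and 0 on every other basis state.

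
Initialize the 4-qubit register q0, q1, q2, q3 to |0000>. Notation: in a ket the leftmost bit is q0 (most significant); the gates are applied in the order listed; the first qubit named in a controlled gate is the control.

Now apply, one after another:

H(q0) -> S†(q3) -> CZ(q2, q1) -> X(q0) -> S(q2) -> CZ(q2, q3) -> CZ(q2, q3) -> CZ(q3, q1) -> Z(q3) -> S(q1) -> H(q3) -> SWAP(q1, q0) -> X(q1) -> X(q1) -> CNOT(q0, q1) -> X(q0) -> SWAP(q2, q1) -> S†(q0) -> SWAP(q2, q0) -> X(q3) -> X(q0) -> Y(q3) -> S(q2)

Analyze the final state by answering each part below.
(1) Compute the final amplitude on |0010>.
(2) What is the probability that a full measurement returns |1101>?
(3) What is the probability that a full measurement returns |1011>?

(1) |0010> carries amplitude -I/2 in the final state.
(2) The probability of measuring |1101> is 0.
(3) Outcome |1011> occurs with probability 1/4.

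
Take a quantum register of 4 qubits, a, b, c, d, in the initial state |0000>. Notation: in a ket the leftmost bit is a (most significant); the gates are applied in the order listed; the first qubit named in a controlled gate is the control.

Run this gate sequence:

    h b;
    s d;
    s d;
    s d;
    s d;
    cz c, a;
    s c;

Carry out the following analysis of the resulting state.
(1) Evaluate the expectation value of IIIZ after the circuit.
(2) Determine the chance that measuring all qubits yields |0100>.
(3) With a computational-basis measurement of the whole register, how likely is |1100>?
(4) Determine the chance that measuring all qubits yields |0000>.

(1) The expectation value of IIIZ is 1. Key observation: gates 2-5 undo each other exactly, leaving only the rest of the circuit to track.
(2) Outcome |0100> occurs with probability 1/2.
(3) The probability of measuring |1100> is 0.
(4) A full measurement returns |0000> with probability 1/2.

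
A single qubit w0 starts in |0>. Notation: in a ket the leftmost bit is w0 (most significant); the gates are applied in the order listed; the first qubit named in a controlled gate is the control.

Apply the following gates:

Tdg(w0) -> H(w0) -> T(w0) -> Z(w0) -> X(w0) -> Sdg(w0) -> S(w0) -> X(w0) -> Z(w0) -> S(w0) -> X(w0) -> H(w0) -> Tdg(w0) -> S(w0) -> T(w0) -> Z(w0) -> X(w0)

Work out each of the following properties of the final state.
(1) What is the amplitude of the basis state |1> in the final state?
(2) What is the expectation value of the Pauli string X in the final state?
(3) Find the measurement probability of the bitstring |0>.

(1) The amplitude on |1> is 1/2 + exp(3*I*pi/4)/2. Key observation: steps 4-9 multiply out to the identity, so the circuit reduces to the remaining gates.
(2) In the final state, X has expectation sqrt(2)/2.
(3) The probability of measuring |0> is sqrt(2)/4 + 1/2.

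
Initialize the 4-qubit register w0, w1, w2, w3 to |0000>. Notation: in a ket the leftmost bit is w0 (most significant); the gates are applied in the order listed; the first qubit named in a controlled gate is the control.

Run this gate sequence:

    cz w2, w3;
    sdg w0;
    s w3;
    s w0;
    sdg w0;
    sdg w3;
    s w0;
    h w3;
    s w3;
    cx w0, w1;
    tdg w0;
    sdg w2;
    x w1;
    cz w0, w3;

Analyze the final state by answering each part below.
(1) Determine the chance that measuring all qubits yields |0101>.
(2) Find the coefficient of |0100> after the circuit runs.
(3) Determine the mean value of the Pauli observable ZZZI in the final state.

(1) A full measurement returns |0101> with probability 1/2. Key observation: gates 2-7 undo each other exactly, leaving only the rest of the circuit to track.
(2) The final state's coefficient on |0100> equals sqrt(2)/2.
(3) The observable ZZZI averages to -1.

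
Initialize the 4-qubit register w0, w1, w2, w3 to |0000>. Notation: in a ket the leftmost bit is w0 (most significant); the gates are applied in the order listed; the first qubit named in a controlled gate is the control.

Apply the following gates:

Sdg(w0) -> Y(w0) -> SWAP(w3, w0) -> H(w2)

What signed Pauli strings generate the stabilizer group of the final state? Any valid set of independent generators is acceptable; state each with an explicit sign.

One valid set of independent stabilizer generators is +IIXI, +ZIII, +IZII, -IIIZ (any independent generating set of the same group is equally correct).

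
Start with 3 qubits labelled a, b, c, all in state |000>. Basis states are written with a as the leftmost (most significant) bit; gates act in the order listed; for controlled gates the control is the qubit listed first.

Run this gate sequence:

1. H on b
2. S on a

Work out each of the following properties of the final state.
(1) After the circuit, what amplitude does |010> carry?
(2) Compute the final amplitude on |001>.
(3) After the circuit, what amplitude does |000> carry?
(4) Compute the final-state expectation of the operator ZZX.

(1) The amplitude on |010> is sqrt(2)/2.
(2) The final state's coefficient on |001> equals 0.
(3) The final state's coefficient on |000> equals sqrt(2)/2.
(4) The expectation value of ZZX is 0.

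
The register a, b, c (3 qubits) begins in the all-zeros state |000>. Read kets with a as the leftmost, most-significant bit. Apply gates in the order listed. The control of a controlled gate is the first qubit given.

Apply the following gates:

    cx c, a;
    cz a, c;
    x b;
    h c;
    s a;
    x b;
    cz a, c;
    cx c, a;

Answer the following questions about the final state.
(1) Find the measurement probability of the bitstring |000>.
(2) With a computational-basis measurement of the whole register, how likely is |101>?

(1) The probability of measuring |000> is 1/2.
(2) Outcome |101> occurs with probability 1/2.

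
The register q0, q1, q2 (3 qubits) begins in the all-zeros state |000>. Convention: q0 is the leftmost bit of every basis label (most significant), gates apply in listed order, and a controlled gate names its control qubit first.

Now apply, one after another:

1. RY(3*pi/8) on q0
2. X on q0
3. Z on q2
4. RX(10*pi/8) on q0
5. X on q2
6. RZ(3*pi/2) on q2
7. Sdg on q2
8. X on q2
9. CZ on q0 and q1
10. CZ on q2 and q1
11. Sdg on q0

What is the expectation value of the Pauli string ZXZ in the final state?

The observable ZXZ averages to 0.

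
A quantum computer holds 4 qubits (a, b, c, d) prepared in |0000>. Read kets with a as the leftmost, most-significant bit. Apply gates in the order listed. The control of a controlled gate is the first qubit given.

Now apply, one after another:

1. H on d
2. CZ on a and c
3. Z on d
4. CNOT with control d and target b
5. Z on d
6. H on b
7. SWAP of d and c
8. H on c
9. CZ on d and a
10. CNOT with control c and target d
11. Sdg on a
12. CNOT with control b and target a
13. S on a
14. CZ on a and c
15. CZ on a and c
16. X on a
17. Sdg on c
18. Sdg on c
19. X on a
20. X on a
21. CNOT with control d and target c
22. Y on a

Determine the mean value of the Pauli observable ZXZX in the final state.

The expectation value of ZXZX is 0. Key observation: gates 14-15 undo each other exactly, leaving only the rest of the circuit to track.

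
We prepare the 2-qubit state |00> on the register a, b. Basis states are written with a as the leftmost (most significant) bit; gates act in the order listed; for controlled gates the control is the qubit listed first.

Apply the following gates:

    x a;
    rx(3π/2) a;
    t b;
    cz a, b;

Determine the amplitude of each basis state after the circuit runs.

The resulting statevector has amplitude -sqrt(2)*I/2 on |00>, 0 on |01>, -sqrt(2)/2 on |10>, 0 on |11>.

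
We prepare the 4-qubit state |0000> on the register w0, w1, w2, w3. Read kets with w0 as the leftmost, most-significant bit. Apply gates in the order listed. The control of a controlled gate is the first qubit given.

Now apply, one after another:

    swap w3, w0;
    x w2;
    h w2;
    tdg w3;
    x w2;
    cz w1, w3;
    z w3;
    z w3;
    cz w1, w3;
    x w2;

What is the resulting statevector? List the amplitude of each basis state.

The final amplitudes are sqrt(2)/2 on |0000>, -sqrt(2)/2 on |0010>, and 0 on every other basis state. Key observation: the block from step 5 through step 10 cancels to the identity and can be dropped.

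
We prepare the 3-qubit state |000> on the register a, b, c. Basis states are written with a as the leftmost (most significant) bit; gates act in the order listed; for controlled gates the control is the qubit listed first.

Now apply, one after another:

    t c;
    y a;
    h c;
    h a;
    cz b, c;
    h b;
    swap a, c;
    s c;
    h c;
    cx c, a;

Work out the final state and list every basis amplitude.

The final amplitudes are 1/4 + I/4 on |000>, -1/4 + I/4 on |001>, 1/4 + I/4 on |010>, -1/4 + I/4 on |011>, 1/4 + I/4 on |100>, -1/4 + I/4 on |101>, 1/4 + I/4 on |110>, -1/4 + I/4 on |111>.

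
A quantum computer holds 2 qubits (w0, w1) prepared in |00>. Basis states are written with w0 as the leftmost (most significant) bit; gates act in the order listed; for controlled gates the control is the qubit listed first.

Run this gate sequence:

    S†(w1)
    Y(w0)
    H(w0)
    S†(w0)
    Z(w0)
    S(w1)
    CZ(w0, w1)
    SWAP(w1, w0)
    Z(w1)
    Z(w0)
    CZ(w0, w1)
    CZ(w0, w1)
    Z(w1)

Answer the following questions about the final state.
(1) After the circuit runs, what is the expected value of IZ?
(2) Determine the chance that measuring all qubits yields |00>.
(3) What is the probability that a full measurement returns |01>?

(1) The observable IZ averages to 0.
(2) Outcome |00> occurs with probability 1/2.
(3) A full measurement returns |01> with probability 1/2.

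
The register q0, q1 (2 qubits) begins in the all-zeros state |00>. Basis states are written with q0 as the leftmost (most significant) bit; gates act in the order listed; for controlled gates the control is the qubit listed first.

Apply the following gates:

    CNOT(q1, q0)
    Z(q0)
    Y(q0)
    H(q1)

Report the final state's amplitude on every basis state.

After the circuit, the state carries amplitude 0 on |00>, 0 on |01>, sqrt(2)*I/2 on |10>, sqrt(2)*I/2 on |11>.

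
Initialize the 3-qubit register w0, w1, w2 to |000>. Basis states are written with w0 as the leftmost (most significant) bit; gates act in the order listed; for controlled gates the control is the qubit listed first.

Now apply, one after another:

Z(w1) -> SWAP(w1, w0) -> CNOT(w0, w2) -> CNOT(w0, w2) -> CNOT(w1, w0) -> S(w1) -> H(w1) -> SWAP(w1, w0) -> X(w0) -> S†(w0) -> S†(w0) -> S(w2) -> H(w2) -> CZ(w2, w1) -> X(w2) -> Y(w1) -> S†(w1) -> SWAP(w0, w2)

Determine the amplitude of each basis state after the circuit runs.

The final amplitudes are 0 on |000>, 0 on |001>, 1/2 on |010>, -1/2 on |011>, 0 on |100>, 0 on |101>, 1/2 on |110>, -1/2 on |111>. Key observation: gates 3-4 undo each other exactly, leaving only the rest of the circuit to track.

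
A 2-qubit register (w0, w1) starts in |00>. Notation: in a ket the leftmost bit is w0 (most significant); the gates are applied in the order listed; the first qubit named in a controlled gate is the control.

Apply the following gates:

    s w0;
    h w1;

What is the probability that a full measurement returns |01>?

A full measurement returns |01> with probability 1/2.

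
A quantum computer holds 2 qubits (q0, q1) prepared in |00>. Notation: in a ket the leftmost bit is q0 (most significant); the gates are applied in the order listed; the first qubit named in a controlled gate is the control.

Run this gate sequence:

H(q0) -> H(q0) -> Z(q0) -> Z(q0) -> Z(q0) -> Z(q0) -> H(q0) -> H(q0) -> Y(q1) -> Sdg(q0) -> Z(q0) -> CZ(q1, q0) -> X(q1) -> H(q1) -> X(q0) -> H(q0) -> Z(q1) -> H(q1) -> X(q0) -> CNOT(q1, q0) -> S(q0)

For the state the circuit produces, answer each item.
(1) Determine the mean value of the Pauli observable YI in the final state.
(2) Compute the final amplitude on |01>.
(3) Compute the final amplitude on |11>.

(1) In the final state, YI has expectation -1. Key observation: gates 1-8 undo each other exactly, leaving only the rest of the circuit to track.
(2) The amplitude on |01> is sqrt(2)*I/2.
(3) |11> carries amplitude sqrt(2)/2 in the final state.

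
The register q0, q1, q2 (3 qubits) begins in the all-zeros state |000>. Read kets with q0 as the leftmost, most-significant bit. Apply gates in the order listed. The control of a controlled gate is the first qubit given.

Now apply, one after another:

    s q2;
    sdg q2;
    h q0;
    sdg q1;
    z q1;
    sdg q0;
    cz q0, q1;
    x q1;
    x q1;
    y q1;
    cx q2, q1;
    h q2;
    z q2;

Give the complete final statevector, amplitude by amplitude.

The resulting statevector has amplitude 0 on |000>, 0 on |001>, I/2 on |010>, -I/2 on |011>, 0 on |100>, 0 on |101>, 1/2 on |110>, -1/2 on |111>. Key observation: steps 1-2 multiply out to the identity, so the circuit reduces to the remaining gates.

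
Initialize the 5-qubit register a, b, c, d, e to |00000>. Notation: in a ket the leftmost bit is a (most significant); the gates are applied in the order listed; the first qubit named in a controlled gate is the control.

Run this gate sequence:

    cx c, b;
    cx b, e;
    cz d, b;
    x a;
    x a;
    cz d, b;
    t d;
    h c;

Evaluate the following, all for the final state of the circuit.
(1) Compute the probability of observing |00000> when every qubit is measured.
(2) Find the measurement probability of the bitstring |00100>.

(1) Outcome |00000> occurs with probability 1/2. Key observation: steps 3-6 multiply out to the identity, so the circuit reduces to the remaining gates.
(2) A full measurement returns |00100> with probability 1/2.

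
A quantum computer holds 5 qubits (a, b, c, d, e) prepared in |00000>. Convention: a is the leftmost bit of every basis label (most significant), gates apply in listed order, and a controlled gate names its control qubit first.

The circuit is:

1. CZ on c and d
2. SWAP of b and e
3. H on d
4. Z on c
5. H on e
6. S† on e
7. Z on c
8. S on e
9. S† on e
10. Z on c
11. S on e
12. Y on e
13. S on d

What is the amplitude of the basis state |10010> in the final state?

The amplitude on |10010> is 0. Key observation: gates 6-11 undo each other exactly, leaving only the rest of the circuit to track.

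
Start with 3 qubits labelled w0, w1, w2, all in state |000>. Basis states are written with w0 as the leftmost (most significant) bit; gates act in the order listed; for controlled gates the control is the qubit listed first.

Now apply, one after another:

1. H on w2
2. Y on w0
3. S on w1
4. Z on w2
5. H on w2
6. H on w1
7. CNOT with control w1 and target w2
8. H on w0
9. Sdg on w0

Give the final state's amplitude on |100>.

The amplitude on |100> is 0.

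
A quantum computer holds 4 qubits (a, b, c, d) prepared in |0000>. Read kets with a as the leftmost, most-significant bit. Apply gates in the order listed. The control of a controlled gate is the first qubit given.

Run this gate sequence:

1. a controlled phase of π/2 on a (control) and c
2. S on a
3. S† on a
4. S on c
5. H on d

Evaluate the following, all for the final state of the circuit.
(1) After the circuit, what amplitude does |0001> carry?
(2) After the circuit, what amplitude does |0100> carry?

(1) The final state's coefficient on |0001> equals sqrt(2)/2.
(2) The final state's coefficient on |0100> equals 0.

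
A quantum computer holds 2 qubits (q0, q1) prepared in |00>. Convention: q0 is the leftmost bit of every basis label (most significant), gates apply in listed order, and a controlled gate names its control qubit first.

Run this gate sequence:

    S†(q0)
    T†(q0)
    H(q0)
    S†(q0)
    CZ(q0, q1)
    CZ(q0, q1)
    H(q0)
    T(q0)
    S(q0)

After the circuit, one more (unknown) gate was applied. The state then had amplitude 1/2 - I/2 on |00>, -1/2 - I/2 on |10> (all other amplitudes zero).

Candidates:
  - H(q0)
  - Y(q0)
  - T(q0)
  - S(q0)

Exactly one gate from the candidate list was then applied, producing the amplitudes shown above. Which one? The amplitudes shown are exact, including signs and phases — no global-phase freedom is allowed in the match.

The unique candidate consistent with the amplitudes is T(q0).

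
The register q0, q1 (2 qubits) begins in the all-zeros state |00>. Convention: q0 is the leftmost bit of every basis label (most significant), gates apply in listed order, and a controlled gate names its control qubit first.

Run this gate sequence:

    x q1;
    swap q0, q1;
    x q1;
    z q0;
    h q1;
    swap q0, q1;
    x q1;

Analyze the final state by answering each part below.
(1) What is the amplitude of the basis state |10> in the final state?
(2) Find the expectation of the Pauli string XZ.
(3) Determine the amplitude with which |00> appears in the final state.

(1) The amplitude on |10> is sqrt(2)/2.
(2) In the final state, XZ has expectation -1.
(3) The final state's coefficient on |00> equals -sqrt(2)/2.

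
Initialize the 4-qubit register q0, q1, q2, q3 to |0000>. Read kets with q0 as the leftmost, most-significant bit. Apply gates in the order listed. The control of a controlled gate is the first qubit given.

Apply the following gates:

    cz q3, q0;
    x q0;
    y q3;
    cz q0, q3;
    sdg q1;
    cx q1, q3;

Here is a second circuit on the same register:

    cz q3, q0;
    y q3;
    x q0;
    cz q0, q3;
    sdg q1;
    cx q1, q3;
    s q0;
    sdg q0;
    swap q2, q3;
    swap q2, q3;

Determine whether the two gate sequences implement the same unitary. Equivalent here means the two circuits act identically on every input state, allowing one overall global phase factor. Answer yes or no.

Yes, they are equivalent — the unitaries differ by at most a global phase.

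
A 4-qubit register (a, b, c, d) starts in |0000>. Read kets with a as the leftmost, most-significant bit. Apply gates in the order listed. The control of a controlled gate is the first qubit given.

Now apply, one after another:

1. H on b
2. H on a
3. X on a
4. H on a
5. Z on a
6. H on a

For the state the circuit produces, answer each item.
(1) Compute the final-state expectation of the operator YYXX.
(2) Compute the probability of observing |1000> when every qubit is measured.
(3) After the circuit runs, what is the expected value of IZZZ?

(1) The observable YYXX averages to 0. Key observation: gates 2-5 undo each other exactly, leaving only the rest of the circuit to track.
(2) Outcome |1000> occurs with probability 1/4.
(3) In the final state, IZZZ has expectation 0.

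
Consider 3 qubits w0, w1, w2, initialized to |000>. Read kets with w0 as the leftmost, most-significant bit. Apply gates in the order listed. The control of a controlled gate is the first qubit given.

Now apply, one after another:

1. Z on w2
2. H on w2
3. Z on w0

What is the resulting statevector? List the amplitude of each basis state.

The resulting statevector has amplitude sqrt(2)/2 on |000>, sqrt(2)/2 on |001>, and 0 on every other basis state.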